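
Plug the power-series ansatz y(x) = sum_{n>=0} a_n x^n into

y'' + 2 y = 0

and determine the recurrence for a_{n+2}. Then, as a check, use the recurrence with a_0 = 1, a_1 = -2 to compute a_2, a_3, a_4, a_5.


Substitute y = sum_n a_n x^n into y'' + (const) y = 0.
y''(x) = sum_{n>=0} (n+2)(n+1) a_{n+2} x^n.
The ODE becomes sum_n [(n+2)(n+1) a_{n+2} + 2 a_n] x^n = 0.
Setting each coefficient to zero gives the recurrence:
  (n+2)(n+1) a_{n+2} + 2 a_n = 0,
  a_{n+2} = -2 / ((n+1)(n+2)) a_n.

Check with a_0 = 1, a_1 = -2 (apply the recurrence for n = 0, 1, 2, 3): a_0 = 1, a_1 = -2, a_2 = -1, a_3 = 2/3, a_4 = 1/6, a_5 = -1/15.

a_{n+2} = -2/((n+1)(n+2)) * a_n; check: a_0 = 1, a_1 = -2, a_2 = -1, a_3 = 2/3, a_4 = 1/6, a_5 = -1/15


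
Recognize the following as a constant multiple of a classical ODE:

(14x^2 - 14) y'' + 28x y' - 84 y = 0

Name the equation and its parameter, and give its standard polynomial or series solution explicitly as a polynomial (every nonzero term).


All three coefficients share the factor -14; dividing through by -14 gives  (1 - x^2) y'' - 2x y' + 6 y = 0.
This matches the Legendre equation (1 - x^2) y'' - 2x y' + n(n+1) y = 0 (note the -2x y' term) with n(n+1) = 6, so n = 2; the polynomial solution is P_2(x).
With y = sum_k a_k x^k, matching x^k gives (k+2)(k+1) a_{k+2} = [k(k+1) - n(n+1)] a_k = (k - 2)(k + 3) a_k. The right side vanishes at k = 2, so the series with the parity of 2 terminates at degree 2.
Standard normalization (P_n(1) = 1): leading coefficient (2n)!/(2^n (n!)^2) = 24/(4*4) = 3/2, so a_2 = 3/2. Work downward with a_k = (k+1)(k+2) a_{k+2} / ((k - 2)(k + 3)):
  a_0 = (1)(2)(3/2) / ((0 - 2)(0 + 3)) = 3/(-6) = -1/2
Hence P_2(x) = 3 x^2/2 - 1/2.

P_2(x); series = 3 x^2/2 - 1/2


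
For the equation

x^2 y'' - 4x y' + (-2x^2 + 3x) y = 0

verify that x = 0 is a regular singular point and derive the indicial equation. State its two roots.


Divide by x^2 to reach normal form y'' + P_1(x) y' + P_2(x) y = 0 with P_1(x) = -4/x and P_2(x) = -2 + 3/x.
x = 0 is a singular point because the y'-coefficient -4/x has a pole at x = 0 and the y-coefficient -2 + 3/x has a pole at x = 0.
It is a regular singular point because x P_1(x) = p(x) = -4 and x^2 P_2(x) = q(x) = -2x^2 + 3x are polynomials, hence analytic at x = 0.
p(0) = -4,  q(0) = 0.
Indicial equation: r(r-1) + p(0) r + q(0) = 0, i.e. r^2 + (p(0) - 1) r + q(0) = 0, i.e. r^2 - 5 r = 0.
Discriminant: (-5)^2 - 4(0) = 25, so r = (5 ± 5)/2.
Solving: r_1 = 5, r_2 = 0.

indicial: r^2 - 5 r = 0; roots r_1 = 5, r_2 = 0


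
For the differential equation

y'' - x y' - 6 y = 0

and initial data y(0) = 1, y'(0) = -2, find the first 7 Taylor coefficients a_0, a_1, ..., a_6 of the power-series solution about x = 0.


Ansatz: y(x) = sum_{n>=0} a_n x^n, so y'(x) = sum_{n>=1} n a_n x^(n-1) and y''(x) = sum_{n>=2} n(n-1) a_n x^(n-2).
Substitute into P(x) y'' + Q(x) y' + R(x) y = 0 with P(x) = 1, Q(x) = -x, R(x) = -6, and match powers of x.
Initial conditions: a_0 = 1, a_1 = -2.
Setting the coefficient of each power of x to zero and solving order by order (substituting the coefficients already found):
  x^0: 2 a_2 - 6 a_0 = 0  ->  2 a_2 = 6 a_0 = 6  ->  a_2 = 3
  x^1: 6 a_3 - 7 a_1 = 0  ->  6 a_3 = 7 a_1 = -14  ->  a_3 = -7/3
  x^2: 12 a_4 - 8 a_2 = 0  ->  12 a_4 = 8 a_2 = 24  ->  a_4 = 2
  x^3: 20 a_5 - 9 a_3 = 0  ->  20 a_5 = 9 a_3 = -21  ->  a_5 = -21/20
  x^4: 30 a_6 - 10 a_4 = 0  ->  30 a_6 = 10 a_4 = 20  ->  a_6 = 2/3
Truncated series: y(x) = 1 - 2 x + 3 x^2 - (7/3) x^3 + 2 x^4 - (21/20) x^5 + (2/3) x^6 + O(x^7).

a_0 = 1; a_1 = -2; a_2 = 3; a_3 = -7/3; a_4 = 2; a_5 = -21/20; a_6 = 2/3


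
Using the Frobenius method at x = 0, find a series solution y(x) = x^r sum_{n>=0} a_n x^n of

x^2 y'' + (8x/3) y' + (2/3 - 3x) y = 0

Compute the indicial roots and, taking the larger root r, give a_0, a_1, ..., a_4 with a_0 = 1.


Write in Frobenius form y'' + (p(x)/x) y' + (q(x)/x^2) y = 0:
  p(x) = 8/3,  q(x) = 2/3 - 3x.
Indicial equation: r(r-1) + (8/3) r + (2/3) = 0 -> roots r_1 = -2/3, r_2 = -1.
Take r = r_1 = -2/3. Let y(x) = x^r sum_{n>=0} a_n x^n with a_0 = 1.
Substitute y = x^r sum a_n x^n and match x^{r+n}. The recurrence is
  D(n) a_n - 3 a_{n-1} = 0,  where D(n) = (r+n)(r+n-1) + (8/3)(r+n) + (2/3).
  a_n = 3 / D(n) * a_{n-1}.
Since the indicial polynomial factors as (r - r_1)(r - r_2), D(n) = (r_1 + n - r_1)(r_1 + n - r_2) = n(n + 1/3).
Evaluating step by step (a_0 = 1):
  n = 1: D(1) = 1(1 + 1/3) = 4/3; numerator = 3(1) = 3; a_1 = (3)/(4/3) = 9/4
  n = 2: D(2) = 2(2 + 1/3) = 14/3; numerator = 3(9/4) = 27/4; a_2 = (27/4)/(14/3) = 81/56
  n = 3: D(3) = 3(3 + 1/3) = 10; numerator = 3(81/56) = 243/56; a_3 = (243/56)/(10) = 243/560
  n = 4: D(4) = 4(4 + 1/3) = 52/3; numerator = 3(243/560) = 729/560; a_4 = (729/560)/(52/3) = 2187/29120

r = -2/3; a_0 = 1; a_1 = 9/4; a_2 = 81/56; a_3 = 243/560; a_4 = 2187/29120


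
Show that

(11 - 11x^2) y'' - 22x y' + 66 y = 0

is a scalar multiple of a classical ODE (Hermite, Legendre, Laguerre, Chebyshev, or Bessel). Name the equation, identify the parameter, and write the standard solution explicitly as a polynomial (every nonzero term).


All three coefficients share the factor 11; dividing through by 11 gives  (1 - x^2) y'' - 2x y' + 6 y = 0.
This matches the Legendre equation (1 - x^2) y'' - 2x y' + n(n+1) y = 0 (note the -2x y' term) with n(n+1) = 6, so n = 2; the polynomial solution is P_2(x).
With y = sum_k a_k x^k, matching x^k gives (k+2)(k+1) a_{k+2} = [k(k+1) - n(n+1)] a_k = (k - 2)(k + 3) a_k. The right side vanishes at k = 2, so the series with the parity of 2 terminates at degree 2.
Standard normalization (P_n(1) = 1): leading coefficient (2n)!/(2^n (n!)^2) = 24/(4*4) = 3/2, so a_2 = 3/2. Work downward with a_k = (k+1)(k+2) a_{k+2} / ((k - 2)(k + 3)):
  a_0 = (1)(2)(3/2) / ((0 - 2)(0 + 3)) = 3/(-6) = -1/2
Hence P_2(x) = 3 x^2/2 - 1/2.

P_2(x); series = 3 x^2/2 - 1/2


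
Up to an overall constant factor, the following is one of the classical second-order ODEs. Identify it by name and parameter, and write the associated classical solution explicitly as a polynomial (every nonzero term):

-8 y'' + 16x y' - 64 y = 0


All three coefficients share the factor -8; dividing through by -8 gives  y'' - 2x y' + 8 y = 0.
This matches the Hermite equation y'' - 2x y' + 2n y = 0 with 2n = 8, so n = 4; the polynomial solution is H_4(x).
With y = sum_k a_k x^k, matching x^k gives (k+2)(k+1) a_{k+2} = 2(k - n) a_k = 2(k - 4) a_k. The right side vanishes at k = 4, so the series with the parity of 4 terminates at degree 4.
Standard normalization: leading coefficient of H_n is 2^n, so a_4 = 2^4 = 16. Work downward with a_k = (k+1)(k+2) a_{k+2} / (2(k - n)):
  a_2 = (3)(4)(16) / (2(2 - 4)) = 192/(-4) = -48
  a_0 = (1)(2)(-48) / (2(0 - 4)) = -96/(-8) = 12
Hence H_4(x) = 16 x^4 - 48 x^2 + 12.

H_4(x); series = 16 x^4 - 48 x^2 + 12


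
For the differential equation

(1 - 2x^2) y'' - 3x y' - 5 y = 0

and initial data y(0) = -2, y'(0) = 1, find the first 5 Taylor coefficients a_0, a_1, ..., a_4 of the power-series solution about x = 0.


Ansatz: y(x) = sum_{n>=0} a_n x^n, so y'(x) = sum_{n>=1} n a_n x^(n-1) and y''(x) = sum_{n>=2} n(n-1) a_n x^(n-2).
Substitute into P(x) y'' + Q(x) y' + R(x) y = 0 with P(x) = 1 - 2x^2, Q(x) = -3x, R(x) = -5, and match powers of x.
Initial conditions: a_0 = -2, a_1 = 1.
Setting the coefficient of each power of x to zero and solving order by order (substituting the coefficients already found):
  x^0: 2 a_2 - 5 a_0 = 0  ->  2 a_2 = 5 a_0 = -10  ->  a_2 = -5
  x^1: 6 a_3 - 8 a_1 = 0  ->  6 a_3 = 8 a_1 = 8  ->  a_3 = 4/3
  x^2: 12 a_4 - 15 a_2 = 0  ->  12 a_4 = 15 a_2 = -75  ->  a_4 = -25/4
Truncated series: y(x) = -2 + x - 5 x^2 + (4/3) x^3 - (25/4) x^4 + O(x^5).

a_0 = -2; a_1 = 1; a_2 = -5; a_3 = 4/3; a_4 = -25/4


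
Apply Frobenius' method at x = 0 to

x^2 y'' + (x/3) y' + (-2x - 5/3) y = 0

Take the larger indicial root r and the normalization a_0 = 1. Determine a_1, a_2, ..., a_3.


Write in Frobenius form y'' + (p(x)/x) y' + (q(x)/x^2) y = 0:
  p(x) = 1/3,  q(x) = -2x - 5/3.
Indicial equation: r(r-1) + (1/3) r + (-5/3) = 0 -> roots r_1 = 5/3, r_2 = -1.
Take r = r_1 = 5/3. Let y(x) = x^r sum_{n>=0} a_n x^n with a_0 = 1.
Substitute y = x^r sum a_n x^n and match x^{r+n}. The recurrence is
  D(n) a_n - 2 a_{n-1} = 0,  where D(n) = (r+n)(r+n-1) + (1/3)(r+n) + (-5/3).
  a_n = 2 / D(n) * a_{n-1}.
Since the indicial polynomial factors as (r - r_1)(r - r_2), D(n) = (r_1 + n - r_1)(r_1 + n - r_2) = n(n + 8/3).
Evaluating step by step (a_0 = 1):
  n = 1: D(1) = 1(1 + 8/3) = 11/3; numerator = 2(1) = 2; a_1 = (2)/(11/3) = 6/11
  n = 2: D(2) = 2(2 + 8/3) = 28/3; numerator = 2(6/11) = 12/11; a_2 = (12/11)/(28/3) = 9/77
  n = 3: D(3) = 3(3 + 8/3) = 17; numerator = 2(9/77) = 18/77; a_3 = (18/77)/(17) = 18/1309

r = 5/3; a_0 = 1; a_1 = 6/11; a_2 = 9/77; a_3 = 18/1309


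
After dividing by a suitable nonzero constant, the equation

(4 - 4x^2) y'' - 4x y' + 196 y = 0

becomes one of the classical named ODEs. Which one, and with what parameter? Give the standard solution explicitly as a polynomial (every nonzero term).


All three coefficients share the factor 4; dividing through by 4 gives  (1 - x^2) y'' - x y' + 49 y = 0.
This matches the Chebyshev equation (1 - x^2) y'' - x y' + n^2 y = 0 (note the -x y' term, not -2x y') with n^2 = 49, so n = 7; the polynomial solution is T_7(x).
With y = sum_k a_k x^k, matching x^k gives (k+2)(k+1) a_{k+2} = (k^2 - n^2) a_k = (k - 7)(k + 7) a_k. The right side vanishes at k = 7, so the series with the parity of 7 terminates at degree 7.
Standard normalization: leading coefficient of T_n is 2^(n-1), so a_7 = 2^6 = 64. Work downward with a_k = (k+1)(k+2) a_{k+2} / ((k - 7)(k + 7)):
  a_5 = (6)(7)(64) / ((5 - 7)(5 + 7)) = 2688/(-24) = -112
  a_3 = (4)(5)(-112) / ((3 - 7)(3 + 7)) = -2240/(-40) = 56
  a_1 = (2)(3)(56) / ((1 - 7)(1 + 7)) = 336/(-48) = -7
Hence T_7(x) = 64 x^7 - 112 x^5 + 56 x^3 - 7 x.

T_7(x); series = 64 x^7 - 112 x^5 + 56 x^3 - 7 x


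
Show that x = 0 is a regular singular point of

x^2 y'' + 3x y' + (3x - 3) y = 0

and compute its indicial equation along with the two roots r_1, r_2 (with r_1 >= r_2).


Divide by x^2 to reach normal form y'' + P_1(x) y' + P_2(x) y = 0 with P_1(x) = 3/x and P_2(x) = 3/x - 3/x^2.
x = 0 is a singular point because the y'-coefficient 3/x has a pole at x = 0 and the y-coefficient 3/x - 3/x^2 has a pole at x = 0.
It is a regular singular point because x P_1(x) = p(x) = 3 and x^2 P_2(x) = q(x) = 3x - 3 are polynomials, hence analytic at x = 0.
p(0) = 3,  q(0) = -3.
Indicial equation: r(r-1) + p(0) r + q(0) = 0, i.e. r^2 + (p(0) - 1) r + q(0) = 0, i.e. r^2 + 2 r - 3 = 0.
Discriminant: (2)^2 - 4(-3) = 16, so r = (-2 ± 4)/2.
Solving: r_1 = 1, r_2 = -3.

indicial: r^2 + 2 r - 3 = 0; roots r_1 = 1, r_2 = -3


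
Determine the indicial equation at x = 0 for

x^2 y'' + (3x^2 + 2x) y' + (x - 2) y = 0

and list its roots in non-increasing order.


Divide by x^2 to reach normal form y'' + P_1(x) y' + P_2(x) y = 0 with P_1(x) = 3 + 2/x and P_2(x) = 1/x - 2/x^2.
x = 0 is a singular point because the y'-coefficient 3 + 2/x has a pole at x = 0 and the y-coefficient 1/x - 2/x^2 has a pole at x = 0.
It is a regular singular point because x P_1(x) = p(x) = 3x + 2 and x^2 P_2(x) = q(x) = x - 2 are polynomials, hence analytic at x = 0.
p(0) = 2,  q(0) = -2.
Indicial equation: r(r-1) + p(0) r + q(0) = 0, i.e. r^2 + (p(0) - 1) r + q(0) = 0, i.e. r^2 + 1 r - 2 = 0.
Discriminant: (1)^2 - 4(-2) = 9, so r = (-1 ± 3)/2.
Solving: r_1 = 1, r_2 = -2.

indicial: r^2 + 1 r - 2 = 0; roots r_1 = 1, r_2 = -2


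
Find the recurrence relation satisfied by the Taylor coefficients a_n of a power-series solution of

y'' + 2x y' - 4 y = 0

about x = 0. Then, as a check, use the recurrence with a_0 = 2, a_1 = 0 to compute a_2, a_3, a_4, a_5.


Substitute y = sum_n a_n x^n.
y''(x) has coefficient (n+2)(n+1) a_{n+2} at x^n;
2 x y'(x) has coefficient 2 n a_n at x^n (shift);
-4 y(x) has coefficient -4 a_n at x^n.
Matching x^n: (n+2)(n+1) a_{n+2} + (2n - 4) a_n = 0.
Thus a_{n+2} = (-2n + 4) / ((n+1)(n+2)) * a_n.

Check with a_0 = 2, a_1 = 0 (apply the recurrence for n = 0, 1, 2, 3): a_0 = 2, a_1 = 0, a_2 = 4, a_3 = 0, a_4 = 0, a_5 = 0.

a_(n+2) = (-2n + 4) / ((n+1)(n+2)) * a_n; check: a_0 = 2, a_1 = 0, a_2 = 4, a_3 = 0, a_4 = 0, a_5 = 0


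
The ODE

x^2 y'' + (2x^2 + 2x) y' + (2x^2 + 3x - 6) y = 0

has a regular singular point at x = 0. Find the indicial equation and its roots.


Divide by x^2 to reach normal form y'' + P_1(x) y' + P_2(x) y = 0 with P_1(x) = 2 + 2/x and P_2(x) = 2 + 3/x - 6/x^2.
x = 0 is a singular point because the y'-coefficient 2 + 2/x has a pole at x = 0 and the y-coefficient 2 + 3/x - 6/x^2 has a pole at x = 0.
It is a regular singular point because x P_1(x) = p(x) = 2x + 2 and x^2 P_2(x) = q(x) = 2x^2 + 3x - 6 are polynomials, hence analytic at x = 0.
p(0) = 2,  q(0) = -6.
Indicial equation: r(r-1) + p(0) r + q(0) = 0, i.e. r^2 + (p(0) - 1) r + q(0) = 0, i.e. r^2 + 1 r - 6 = 0.
Discriminant: (1)^2 - 4(-6) = 25, so r = (-1 ± 5)/2.
Solving: r_1 = 2, r_2 = -3.

indicial: r^2 + 1 r - 6 = 0; roots r_1 = 2, r_2 = -3


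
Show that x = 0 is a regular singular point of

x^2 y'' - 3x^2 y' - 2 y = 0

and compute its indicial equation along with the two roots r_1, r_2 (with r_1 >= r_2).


Divide by x^2 to reach normal form y'' + P_1(x) y' + P_2(x) y = 0 with P_1(x) = -3 and P_2(x) = -2/x^2.
x = 0 is a singular point because the y-coefficient -2/x^2 has a pole at x = 0.
It is a regular singular point because x P_1(x) = p(x) = -3x and x^2 P_2(x) = q(x) = -2 are polynomials, hence analytic at x = 0.
p(0) = 0,  q(0) = -2.
Indicial equation: r(r-1) + p(0) r + q(0) = 0, i.e. r^2 + (p(0) - 1) r + q(0) = 0, i.e. r^2 - 1 r - 2 = 0.
Discriminant: (-1)^2 - 4(-2) = 9, so r = (1 ± 3)/2.
Solving: r_1 = 2, r_2 = -1.

indicial: r^2 - 1 r - 2 = 0; roots r_1 = 2, r_2 = -1


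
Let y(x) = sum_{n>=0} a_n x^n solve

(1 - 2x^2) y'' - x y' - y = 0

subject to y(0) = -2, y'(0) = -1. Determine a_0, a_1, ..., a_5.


Ansatz: y(x) = sum_{n>=0} a_n x^n, so y'(x) = sum_{n>=1} n a_n x^(n-1) and y''(x) = sum_{n>=2} n(n-1) a_n x^(n-2).
Substitute into P(x) y'' + Q(x) y' + R(x) y = 0 with P(x) = 1 - 2x^2, Q(x) = -x, R(x) = -1, and match powers of x.
Initial conditions: a_0 = -2, a_1 = -1.
Setting the coefficient of each power of x to zero and solving order by order (substituting the coefficients already found):
  x^0: 2 a_2 - a_0 = 0  ->  2 a_2 = a_0 = -2  ->  a_2 = -1
  x^1: 6 a_3 - 2 a_1 = 0  ->  6 a_3 = 2 a_1 = -2  ->  a_3 = -1/3
  x^2: 12 a_4 - 7 a_2 = 0  ->  12 a_4 = 7 a_2 = -7  ->  a_4 = -7/12
  x^3: 20 a_5 - 16 a_3 = 0  ->  20 a_5 = 16 a_3 = -16/3  ->  a_5 = -4/15
Truncated series: y(x) = -2 - x - x^2 - (1/3) x^3 - (7/12) x^4 - (4/15) x^5 + O(x^6).

a_0 = -2; a_1 = -1; a_2 = -1; a_3 = -1/3; a_4 = -7/12; a_5 = -4/15


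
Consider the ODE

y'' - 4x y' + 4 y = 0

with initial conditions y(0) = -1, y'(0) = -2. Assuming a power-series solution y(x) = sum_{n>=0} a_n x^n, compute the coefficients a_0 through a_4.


Ansatz: y(x) = sum_{n>=0} a_n x^n, so y'(x) = sum_{n>=1} n a_n x^(n-1) and y''(x) = sum_{n>=2} n(n-1) a_n x^(n-2).
Substitute into P(x) y'' + Q(x) y' + R(x) y = 0 with P(x) = 1, Q(x) = -4x, R(x) = 4, and match powers of x.
Initial conditions: a_0 = -1, a_1 = -2.
Setting the coefficient of each power of x to zero and solving order by order (substituting the coefficients already found):
  x^0: 2 a_2 + 4 a_0 = 0  ->  2 a_2 = -4 a_0 = 4  ->  a_2 = 2
  x^1: 6 a_3 = 0  ->  a_3 = 0
  x^2: 12 a_4 - 4 a_2 = 0  ->  12 a_4 = 4 a_2 = 8  ->  a_4 = 2/3
Truncated series: y(x) = -1 - 2 x + 2 x^2 + (2/3) x^4 + O(x^5).

a_0 = -1; a_1 = -2; a_2 = 2; a_3 = 0; a_4 = 2/3


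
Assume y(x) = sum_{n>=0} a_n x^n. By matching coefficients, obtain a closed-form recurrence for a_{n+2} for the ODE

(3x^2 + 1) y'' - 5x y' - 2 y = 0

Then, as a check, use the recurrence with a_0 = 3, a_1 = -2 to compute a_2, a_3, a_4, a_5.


Substitute y = sum_n a_n x^n.
(1 + 3 x^2) y'' contributes (n+2)(n+1) a_{n+2} + 3 n(n-1) a_n at x^n.
-5 x y'(x) contributes -5 n a_n at x^n.
-2 y(x) contributes -2 a_n at x^n.
Matching x^n: (n+2)(n+1) a_{n+2} + (3 n(n-1) - 5 n - 2) a_n = 0.
Thus a_{n+2} = (-3 n(n-1) + 5 n + 2) / ((n+1)(n+2)) * a_n.

Check with a_0 = 3, a_1 = -2 (apply the recurrence for n = 0, 1, 2, 3): a_0 = 3, a_1 = -2, a_2 = 3, a_3 = -7/3, a_4 = 3/2, a_5 = 7/60.

a_(n+2) = (-3 n(n-1) + 5 n + 2) / ((n+1)(n+2)) * a_n; check: a_0 = 3, a_1 = -2, a_2 = 3, a_3 = -7/3, a_4 = 3/2, a_5 = 7/60


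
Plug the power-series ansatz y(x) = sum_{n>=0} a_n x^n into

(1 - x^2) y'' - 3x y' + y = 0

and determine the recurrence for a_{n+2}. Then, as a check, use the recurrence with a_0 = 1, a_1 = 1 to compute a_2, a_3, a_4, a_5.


Substitute y = sum_n a_n x^n.
(1 - 1 x^2) y'' contributes (n+2)(n+1) a_{n+2} - n(n-1) a_n at x^n.
-3 x y'(x) contributes -3 n a_n at x^n.
y(x) contributes 1 a_n at x^n.
Matching x^n: (n+2)(n+1) a_{n+2} + (-n(n-1) - 3 n + 1) a_n = 0.
Thus a_{n+2} = (n(n-1) + 3 n - 1) / ((n+1)(n+2)) * a_n.

Check with a_0 = 1, a_1 = 1 (apply the recurrence for n = 0, 1, 2, 3): a_0 = 1, a_1 = 1, a_2 = -1/2, a_3 = 1/3, a_4 = -7/24, a_5 = 7/30.

a_(n+2) = (n(n-1) + 3 n - 1) / ((n+1)(n+2)) * a_n; check: a_0 = 1, a_1 = 1, a_2 = -1/2, a_3 = 1/3, a_4 = -7/24, a_5 = 7/30


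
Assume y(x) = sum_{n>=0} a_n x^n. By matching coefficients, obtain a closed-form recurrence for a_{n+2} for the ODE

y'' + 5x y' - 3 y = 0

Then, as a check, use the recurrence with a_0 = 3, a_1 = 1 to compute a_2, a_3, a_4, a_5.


Substitute y = sum_n a_n x^n.
y''(x) has coefficient (n+2)(n+1) a_{n+2} at x^n;
5 x y'(x) has coefficient 5 n a_n at x^n (shift);
-3 y(x) has coefficient -3 a_n at x^n.
Matching x^n: (n+2)(n+1) a_{n+2} + (5n - 3) a_n = 0.
Thus a_{n+2} = (-5n + 3) / ((n+1)(n+2)) * a_n.

Check with a_0 = 3, a_1 = 1 (apply the recurrence for n = 0, 1, 2, 3): a_0 = 3, a_1 = 1, a_2 = 9/2, a_3 = -1/3, a_4 = -21/8, a_5 = 1/5.

a_(n+2) = (-5n + 3) / ((n+1)(n+2)) * a_n; check: a_0 = 3, a_1 = 1, a_2 = 9/2, a_3 = -1/3, a_4 = -21/8, a_5 = 1/5


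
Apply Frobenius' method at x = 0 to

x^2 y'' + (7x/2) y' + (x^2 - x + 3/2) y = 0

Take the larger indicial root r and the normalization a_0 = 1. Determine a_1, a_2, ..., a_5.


Write in Frobenius form y'' + (p(x)/x) y' + (q(x)/x^2) y = 0:
  p(x) = 7/2,  q(x) = x^2 - x + 3/2.
Indicial equation: r(r-1) + (7/2) r + (3/2) = 0 -> roots r_1 = -1, r_2 = -3/2.
Take r = r_1 = -1. Let y(x) = x^r sum_{n>=0} a_n x^n with a_0 = 1.
Substitute y = x^r sum a_n x^n and match x^{r+n}. The recurrence is
  D(n) a_n - 1 a_{n-1} + 1 a_{n-2} = 0,  where D(n) = (r+n)(r+n-1) + (7/2)(r+n) + (3/2).
  a_n = [1 a_{n-1} - 1 a_{n-2}] / D(n).
Since the indicial polynomial factors as (r - r_1)(r - r_2), D(n) = (r_1 + n - r_1)(r_1 + n - r_2) = n(n + 1/2).
Evaluating step by step (a_0 = 1):
  n = 1: D(1) = 1(1 + 1/2) = 3/2; numerator = 1(1) = 1; a_1 = (1)/(3/2) = 2/3
  n = 2: D(2) = 2(2 + 1/2) = 5; numerator = 1(2/3) - 1(1) = -1/3; a_2 = (-1/3)/(5) = -1/15
  n = 3: D(3) = 3(3 + 1/2) = 21/2; numerator = 1(-1/15) - 1(2/3) = -11/15; a_3 = (-11/15)/(21/2) = -22/315
  n = 4: D(4) = 4(4 + 1/2) = 18; numerator = 1(-22/315) - 1(-1/15) = -1/315; a_4 = (-1/315)/(18) = -1/5670
  n = 5: D(5) = 5(5 + 1/2) = 55/2; numerator = 1(-1/5670) - 1(-22/315) = 79/1134; a_5 = (79/1134)/(55/2) = 79/31185

r = -1; a_0 = 1; a_1 = 2/3; a_2 = -1/15; a_3 = -22/315; a_4 = -1/5670; a_5 = 79/31185


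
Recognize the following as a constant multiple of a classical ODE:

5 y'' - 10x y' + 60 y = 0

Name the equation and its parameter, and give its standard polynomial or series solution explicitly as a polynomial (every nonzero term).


All three coefficients share the factor 5; dividing through by 5 gives  y'' - 2x y' + 12 y = 0.
This matches the Hermite equation y'' - 2x y' + 2n y = 0 with 2n = 12, so n = 6; the polynomial solution is H_6(x).
With y = sum_k a_k x^k, matching x^k gives (k+2)(k+1) a_{k+2} = 2(k - n) a_k = 2(k - 6) a_k. The right side vanishes at k = 6, so the series with the parity of 6 terminates at degree 6.
Standard normalization: leading coefficient of H_n is 2^n, so a_6 = 2^6 = 64. Work downward with a_k = (k+1)(k+2) a_{k+2} / (2(k - n)):
  a_4 = (5)(6)(64) / (2(4 - 6)) = 1920/(-4) = -480
  a_2 = (3)(4)(-480) / (2(2 - 6)) = -5760/(-8) = 720
  a_0 = (1)(2)(720) / (2(0 - 6)) = 1440/(-12) = -120
Hence H_6(x) = 64 x^6 - 480 x^4 + 720 x^2 - 120.

H_6(x); series = 64 x^6 - 480 x^4 + 720 x^2 - 120


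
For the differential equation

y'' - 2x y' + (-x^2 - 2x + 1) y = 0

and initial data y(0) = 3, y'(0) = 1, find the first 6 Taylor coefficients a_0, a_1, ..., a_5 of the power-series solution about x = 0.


Ansatz: y(x) = sum_{n>=0} a_n x^n, so y'(x) = sum_{n>=1} n a_n x^(n-1) and y''(x) = sum_{n>=2} n(n-1) a_n x^(n-2).
Substitute into P(x) y'' + Q(x) y' + R(x) y = 0 with P(x) = 1, Q(x) = -2x, R(x) = -x^2 - 2x + 1, and match powers of x.
Initial conditions: a_0 = 3, a_1 = 1.
Setting the coefficient of each power of x to zero and solving order by order (substituting the coefficients already found):
  x^0: 2 a_2 + a_0 = 0  ->  2 a_2 = -a_0 = -3  ->  a_2 = -3/2
  x^1: 6 a_3 - a_1 - 2 a_0 = 0  ->  6 a_3 = a_1 + 2 a_0 = 7  ->  a_3 = 7/6
  x^2: 12 a_4 - 3 a_2 - 2 a_1 - a_0 = 0  ->  12 a_4 = 3 a_2 + 2 a_1 + a_0 = 1/2  ->  a_4 = 1/24
  x^3: 20 a_5 - 5 a_3 - 2 a_2 - a_1 = 0  ->  20 a_5 = 5 a_3 + 2 a_2 + a_1 = 23/6  ->  a_5 = 23/120
Truncated series: y(x) = 3 + x - (3/2) x^2 + (7/6) x^3 + (1/24) x^4 + (23/120) x^5 + O(x^6).

a_0 = 3; a_1 = 1; a_2 = -3/2; a_3 = 7/6; a_4 = 1/24; a_5 = 23/120


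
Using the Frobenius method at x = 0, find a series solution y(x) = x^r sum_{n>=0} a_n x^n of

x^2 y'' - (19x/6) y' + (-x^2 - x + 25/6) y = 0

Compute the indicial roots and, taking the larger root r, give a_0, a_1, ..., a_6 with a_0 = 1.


Write in Frobenius form y'' + (p(x)/x) y' + (q(x)/x^2) y = 0:
  p(x) = -19/6,  q(x) = -x^2 - x + 25/6.
Indicial equation: r(r-1) + (-19/6) r + (25/6) = 0 -> roots r_1 = 5/2, r_2 = 5/3.
Take r = r_1 = 5/2. Let y(x) = x^r sum_{n>=0} a_n x^n with a_0 = 1.
Substitute y = x^r sum a_n x^n and match x^{r+n}. The recurrence is
  D(n) a_n - 1 a_{n-1} - 1 a_{n-2} = 0,  where D(n) = (r+n)(r+n-1) + (-19/6)(r+n) + (25/6).
  a_n = [1 a_{n-1} + 1 a_{n-2}] / D(n).
Since the indicial polynomial factors as (r - r_1)(r - r_2), D(n) = (r_1 + n - r_1)(r_1 + n - r_2) = n(n + 5/6).
Evaluating step by step (a_0 = 1):
  n = 1: D(1) = 1(1 + 5/6) = 11/6; numerator = 1(1) = 1; a_1 = (1)/(11/6) = 6/11
  n = 2: D(2) = 2(2 + 5/6) = 17/3; numerator = 1(6/11) + 1(1) = 17/11; a_2 = (17/11)/(17/3) = 3/11
  n = 3: D(3) = 3(3 + 5/6) = 23/2; numerator = 1(3/11) + 1(6/11) = 9/11; a_3 = (9/11)/(23/2) = 18/253
  n = 4: D(4) = 4(4 + 5/6) = 58/3; numerator = 1(18/253) + 1(3/11) = 87/253; a_4 = (87/253)/(58/3) = 9/506
  n = 5: D(5) = 5(5 + 5/6) = 175/6; numerator = 1(9/506) + 1(18/253) = 45/506; a_5 = (45/506)/(175/6) = 27/8855
  n = 6: D(6) = 6(6 + 5/6) = 41; numerator = 1(27/8855) + 1(9/506) = 369/17710; a_6 = (369/17710)/(41) = 9/17710

r = 5/2; a_0 = 1; a_1 = 6/11; a_2 = 3/11; a_3 = 18/253; a_4 = 9/506; a_5 = 27/8855; a_6 = 9/17710


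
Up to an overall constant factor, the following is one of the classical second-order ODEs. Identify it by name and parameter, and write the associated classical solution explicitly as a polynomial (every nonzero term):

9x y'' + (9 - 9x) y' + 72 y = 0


All three coefficients share the factor 9; dividing through by 9 gives  x y'' + (1 - x) y' + 8 y = 0.
This matches the Laguerre equation x y'' + (1 - x) y' + n y = 0 with n = 8; the polynomial solution is L_8(x).
With y = sum_k a_k x^k, matching x^k gives (k+1)k a_{k+1} + (k+1) a_{k+1} - k a_k + n a_k = 0, i.e. (k+1)^2 a_{k+1} = (k - n) a_k = (k - 8) a_k. The right side vanishes at k = 8, so the series terminates at degree 8.
Standard normalization L_n(0) = 1 gives a_0 = 1. Work upward with a_{k+1} = (k - 8) a_k / (k+1)^2:
  a_1 = (0 - 8)(1) / 1^2 = -8/1 = -8
  a_2 = (1 - 8)(-8) / 2^2 = 56/4 = 14
  a_3 = (2 - 8)(14) / 3^2 = -84/9 = -28/3
  a_4 = (3 - 8)(-28/3) / 4^2 = (140/3)/16 = 35/12
  a_5 = (4 - 8)(35/12) / 5^2 = (-35/3)/25 = -7/15
  a_6 = (5 - 8)(-7/15) / 6^2 = (7/5)/36 = 7/180
  a_7 = (6 - 8)(7/180) / 7^2 = (-7/90)/49 = -1/630
  a_8 = (7 - 8)(-1/630) / 8^2 = (1/630)/64 = 1/40320
Hence L_8(x) = x^8/40320 - x^7/630 + 7 x^6/180 - 7 x^5/15 + 35 x^4/12 - 28 x^3/3 + 14 x^2 - 8 x + 1.

L_8(x); series = x^8/40320 - x^7/630 + 7 x^6/180 - 7 x^5/15 + 35 x^4/12 - 28 x^3/3 + 14 x^2 - 8 x + 1


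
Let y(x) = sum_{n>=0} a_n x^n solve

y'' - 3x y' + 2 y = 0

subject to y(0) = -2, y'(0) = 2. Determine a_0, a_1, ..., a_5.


Ansatz: y(x) = sum_{n>=0} a_n x^n, so y'(x) = sum_{n>=1} n a_n x^(n-1) and y''(x) = sum_{n>=2} n(n-1) a_n x^(n-2).
Substitute into P(x) y'' + Q(x) y' + R(x) y = 0 with P(x) = 1, Q(x) = -3x, R(x) = 2, and match powers of x.
Initial conditions: a_0 = -2, a_1 = 2.
Setting the coefficient of each power of x to zero and solving order by order (substituting the coefficients already found):
  x^0: 2 a_2 + 2 a_0 = 0  ->  2 a_2 = -2 a_0 = 4  ->  a_2 = 2
  x^1: 6 a_3 - a_1 = 0  ->  6 a_3 = a_1 = 2  ->  a_3 = 1/3
  x^2: 12 a_4 - 4 a_2 = 0  ->  12 a_4 = 4 a_2 = 8  ->  a_4 = 2/3
  x^3: 20 a_5 - 7 a_3 = 0  ->  20 a_5 = 7 a_3 = 7/3  ->  a_5 = 7/60
Truncated series: y(x) = -2 + 2 x + 2 x^2 + (1/3) x^3 + (2/3) x^4 + (7/60) x^5 + O(x^6).

a_0 = -2; a_1 = 2; a_2 = 2; a_3 = 1/3; a_4 = 2/3; a_5 = 7/60


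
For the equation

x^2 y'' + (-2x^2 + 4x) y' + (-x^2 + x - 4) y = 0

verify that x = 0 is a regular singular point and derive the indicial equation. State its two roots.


Divide by x^2 to reach normal form y'' + P_1(x) y' + P_2(x) y = 0 with P_1(x) = -2 + 4/x and P_2(x) = -1 + 1/x - 4/x^2.
x = 0 is a singular point because the y'-coefficient -2 + 4/x has a pole at x = 0 and the y-coefficient -1 + 1/x - 4/x^2 has a pole at x = 0.
It is a regular singular point because x P_1(x) = p(x) = 4 - 2x and x^2 P_2(x) = q(x) = -x^2 + x - 4 are polynomials, hence analytic at x = 0.
p(0) = 4,  q(0) = -4.
Indicial equation: r(r-1) + p(0) r + q(0) = 0, i.e. r^2 + (p(0) - 1) r + q(0) = 0, i.e. r^2 + 3 r - 4 = 0.
Discriminant: (3)^2 - 4(-4) = 25, so r = (-3 ± 5)/2.
Solving: r_1 = 1, r_2 = -4.

indicial: r^2 + 3 r - 4 = 0; roots r_1 = 1, r_2 = -4


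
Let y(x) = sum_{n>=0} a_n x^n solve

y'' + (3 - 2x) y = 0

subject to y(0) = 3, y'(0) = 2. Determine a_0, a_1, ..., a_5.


Ansatz: y(x) = sum_{n>=0} a_n x^n, so y'(x) = sum_{n>=1} n a_n x^(n-1) and y''(x) = sum_{n>=2} n(n-1) a_n x^(n-2).
Substitute into P(x) y'' + Q(x) y' + R(x) y = 0 with P(x) = 1, Q(x) = 0, R(x) = 3 - 2x, and match powers of x.
Initial conditions: a_0 = 3, a_1 = 2.
Setting the coefficient of each power of x to zero and solving order by order (substituting the coefficients already found):
  x^0: 2 a_2 + 3 a_0 = 0  ->  2 a_2 = -3 a_0 = -9  ->  a_2 = -9/2
  x^1: 6 a_3 + 3 a_1 - 2 a_0 = 0  ->  6 a_3 = -3 a_1 + 2 a_0 = 0  ->  a_3 = 0
  x^2: 12 a_4 + 3 a_2 - 2 a_1 = 0  ->  12 a_4 = -3 a_2 + 2 a_1 = 35/2  ->  a_4 = 35/24
  x^3: 20 a_5 + 3 a_3 - 2 a_2 = 0  ->  20 a_5 = -3 a_3 + 2 a_2 = -9  ->  a_5 = -9/20
Truncated series: y(x) = 3 + 2 x - (9/2) x^2 + (35/24) x^4 - (9/20) x^5 + O(x^6).

a_0 = 3; a_1 = 2; a_2 = -9/2; a_3 = 0; a_4 = 35/24; a_5 = -9/20


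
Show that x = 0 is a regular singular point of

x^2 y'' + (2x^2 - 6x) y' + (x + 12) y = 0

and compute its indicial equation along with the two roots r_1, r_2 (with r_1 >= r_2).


Divide by x^2 to reach normal form y'' + P_1(x) y' + P_2(x) y = 0 with P_1(x) = 2 - 6/x and P_2(x) = 1/x + 12/x^2.
x = 0 is a singular point because the y'-coefficient 2 - 6/x has a pole at x = 0 and the y-coefficient 1/x + 12/x^2 has a pole at x = 0.
It is a regular singular point because x P_1(x) = p(x) = 2x - 6 and x^2 P_2(x) = q(x) = x + 12 are polynomials, hence analytic at x = 0.
p(0) = -6,  q(0) = 12.
Indicial equation: r(r-1) + p(0) r + q(0) = 0, i.e. r^2 + (p(0) - 1) r + q(0) = 0, i.e. r^2 - 7 r + 12 = 0.
Discriminant: (-7)^2 - 4(12) = 1, so r = (7 ± 1)/2.
Solving: r_1 = 4, r_2 = 3.

indicial: r^2 - 7 r + 12 = 0; roots r_1 = 4, r_2 = 3


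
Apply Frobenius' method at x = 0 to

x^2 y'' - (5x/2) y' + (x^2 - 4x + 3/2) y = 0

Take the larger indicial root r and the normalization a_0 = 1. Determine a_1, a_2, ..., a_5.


Write in Frobenius form y'' + (p(x)/x) y' + (q(x)/x^2) y = 0:
  p(x) = -5/2,  q(x) = x^2 - 4x + 3/2.
Indicial equation: r(r-1) + (-5/2) r + (3/2) = 0 -> roots r_1 = 3, r_2 = 1/2.
Take r = r_1 = 3. Let y(x) = x^r sum_{n>=0} a_n x^n with a_0 = 1.
Substitute y = x^r sum a_n x^n and match x^{r+n}. The recurrence is
  D(n) a_n - 4 a_{n-1} + 1 a_{n-2} = 0,  where D(n) = (r+n)(r+n-1) + (-5/2)(r+n) + (3/2).
  a_n = [4 a_{n-1} - 1 a_{n-2}] / D(n).
Since the indicial polynomial factors as (r - r_1)(r - r_2), D(n) = (r_1 + n - r_1)(r_1 + n - r_2) = n(n + 5/2).
Evaluating step by step (a_0 = 1):
  n = 1: D(1) = 1(1 + 5/2) = 7/2; numerator = 4(1) = 4; a_1 = (4)/(7/2) = 8/7
  n = 2: D(2) = 2(2 + 5/2) = 9; numerator = 4(8/7) - 1(1) = 25/7; a_2 = (25/7)/(9) = 25/63
  n = 3: D(3) = 3(3 + 5/2) = 33/2; numerator = 4(25/63) - 1(8/7) = 4/9; a_3 = (4/9)/(33/2) = 8/297
  n = 4: D(4) = 4(4 + 5/2) = 26; numerator = 4(8/297) - 1(25/63) = -601/2079; a_4 = (-601/2079)/(26) = -601/54054
  n = 5: D(5) = 5(5 + 5/2) = 75/2; numerator = 4(-601/54054) - 1(8/297) = -1930/27027; a_5 = (-1930/27027)/(75/2) = -772/405405

r = 3; a_0 = 1; a_1 = 8/7; a_2 = 25/63; a_3 = 8/297; a_4 = -601/54054; a_5 = -772/405405


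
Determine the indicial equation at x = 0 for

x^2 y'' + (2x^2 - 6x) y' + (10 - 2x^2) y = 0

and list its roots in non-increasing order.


Divide by x^2 to reach normal form y'' + P_1(x) y' + P_2(x) y = 0 with P_1(x) = 2 - 6/x and P_2(x) = -2 + 10/x^2.
x = 0 is a singular point because the y'-coefficient 2 - 6/x has a pole at x = 0 and the y-coefficient -2 + 10/x^2 has a pole at x = 0.
It is a regular singular point because x P_1(x) = p(x) = 2x - 6 and x^2 P_2(x) = q(x) = 10 - 2x^2 are polynomials, hence analytic at x = 0.
p(0) = -6,  q(0) = 10.
Indicial equation: r(r-1) + p(0) r + q(0) = 0, i.e. r^2 + (p(0) - 1) r + q(0) = 0, i.e. r^2 - 7 r + 10 = 0.
Discriminant: (-7)^2 - 4(10) = 9, so r = (7 ± 3)/2.
Solving: r_1 = 5, r_2 = 2.

indicial: r^2 - 7 r + 10 = 0; roots r_1 = 5, r_2 = 2


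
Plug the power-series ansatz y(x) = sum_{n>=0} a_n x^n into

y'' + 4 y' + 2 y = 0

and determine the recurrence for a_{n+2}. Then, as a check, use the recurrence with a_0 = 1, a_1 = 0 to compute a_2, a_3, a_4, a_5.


Substitute y = sum_n a_n x^n.
y''(x) has coefficient (n+2)(n+1) a_{n+2} at x^n;
4 y'(x) has coefficient 4 (n+1) a_{n+1} at x^n;
2 y(x) has coefficient 2 a_n at x^n.
Matching x^n: (n+2)(n+1) a_{n+2} + 4 (n+1) a_{n+1} + 2 a_n = 0.
Thus a_{n+2} = [-4 (n+1) a_{n+1} - 2 a_n] / ((n+1)(n+2)).

Check with a_0 = 1, a_1 = 0 (apply the recurrence for n = 0, 1, 2, 3): a_0 = 1, a_1 = 0, a_2 = -1, a_3 = 4/3, a_4 = -7/6, a_5 = 4/5.

a_(n+2) = [-4 (n+1) a_(n+1) - 2 a_n] / ((n+1)(n+2)); check: a_0 = 1, a_1 = 0, a_2 = -1, a_3 = 4/3, a_4 = -7/6, a_5 = 4/5


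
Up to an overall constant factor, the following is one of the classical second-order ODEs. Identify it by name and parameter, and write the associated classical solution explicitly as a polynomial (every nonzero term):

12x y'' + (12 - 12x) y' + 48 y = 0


All three coefficients share the factor 12; dividing through by 12 gives  x y'' + (1 - x) y' + 4 y = 0.
This matches the Laguerre equation x y'' + (1 - x) y' + n y = 0 with n = 4; the polynomial solution is L_4(x).
With y = sum_k a_k x^k, matching x^k gives (k+1)k a_{k+1} + (k+1) a_{k+1} - k a_k + n a_k = 0, i.e. (k+1)^2 a_{k+1} = (k - n) a_k = (k - 4) a_k. The right side vanishes at k = 4, so the series terminates at degree 4.
Standard normalization L_n(0) = 1 gives a_0 = 1. Work upward with a_{k+1} = (k - 4) a_k / (k+1)^2:
  a_1 = (0 - 4)(1) / 1^2 = -4/1 = -4
  a_2 = (1 - 4)(-4) / 2^2 = 12/4 = 3
  a_3 = (2 - 4)(3) / 3^2 = -6/9 = -2/3
  a_4 = (3 - 4)(-2/3) / 4^2 = (2/3)/16 = 1/24
Hence L_4(x) = x^4/24 - 2 x^3/3 + 3 x^2 - 4 x + 1.

L_4(x); series = x^4/24 - 2 x^3/3 + 3 x^2 - 4 x + 1


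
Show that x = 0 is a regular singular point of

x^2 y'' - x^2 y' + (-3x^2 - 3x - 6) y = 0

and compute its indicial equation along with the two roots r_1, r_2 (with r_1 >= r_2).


Divide by x^2 to reach normal form y'' + P_1(x) y' + P_2(x) y = 0 with P_1(x) = -1 and P_2(x) = -3 - 3/x - 6/x^2.
x = 0 is a singular point because the y-coefficient -3 - 3/x - 6/x^2 has a pole at x = 0.
It is a regular singular point because x P_1(x) = p(x) = -x and x^2 P_2(x) = q(x) = -3x^2 - 3x - 6 are polynomials, hence analytic at x = 0.
p(0) = 0,  q(0) = -6.
Indicial equation: r(r-1) + p(0) r + q(0) = 0, i.e. r^2 + (p(0) - 1) r + q(0) = 0, i.e. r^2 - 1 r - 6 = 0.
Discriminant: (-1)^2 - 4(-6) = 25, so r = (1 ± 5)/2.
Solving: r_1 = 3, r_2 = -2.

indicial: r^2 - 1 r - 6 = 0; roots r_1 = 3, r_2 = -2


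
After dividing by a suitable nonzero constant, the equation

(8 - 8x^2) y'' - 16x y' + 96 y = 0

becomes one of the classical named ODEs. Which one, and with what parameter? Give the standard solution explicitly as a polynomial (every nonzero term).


All three coefficients share the factor 8; dividing through by 8 gives  (1 - x^2) y'' - 2x y' + 12 y = 0.
This matches the Legendre equation (1 - x^2) y'' - 2x y' + n(n+1) y = 0 (note the -2x y' term) with n(n+1) = 12, so n = 3; the polynomial solution is P_3(x).
With y = sum_k a_k x^k, matching x^k gives (k+2)(k+1) a_{k+2} = [k(k+1) - n(n+1)] a_k = (k - 3)(k + 4) a_k. The right side vanishes at k = 3, so the series with the parity of 3 terminates at degree 3.
Standard normalization (P_n(1) = 1): leading coefficient (2n)!/(2^n (n!)^2) = 720/(8*36) = 5/2, so a_3 = 5/2. Work downward with a_k = (k+1)(k+2) a_{k+2} / ((k - 3)(k + 4)):
  a_1 = (2)(3)(5/2) / ((1 - 3)(1 + 4)) = 15/(-10) = -3/2
Hence P_3(x) = 5 x^3/2 - 3 x/2.

P_3(x); series = 5 x^3/2 - 3 x/2


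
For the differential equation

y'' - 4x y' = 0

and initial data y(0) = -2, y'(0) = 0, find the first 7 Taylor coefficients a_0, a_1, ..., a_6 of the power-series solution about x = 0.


Ansatz: y(x) = sum_{n>=0} a_n x^n, so y'(x) = sum_{n>=1} n a_n x^(n-1) and y''(x) = sum_{n>=2} n(n-1) a_n x^(n-2).
Substitute into P(x) y'' + Q(x) y' + R(x) y = 0 with P(x) = 1, Q(x) = -4x, R(x) = 0, and match powers of x.
Initial conditions: a_0 = -2, a_1 = 0.
Setting the coefficient of each power of x to zero and solving order by order (substituting the coefficients already found):
  x^0: 2 a_2 = 0  ->  a_2 = 0
  x^1: 6 a_3 - 4 a_1 = 0  ->  6 a_3 = 4 a_1 = 0  ->  a_3 = 0
  x^2: 12 a_4 - 8 a_2 = 0  ->  12 a_4 = 8 a_2 = 0  ->  a_4 = 0
  x^3: 20 a_5 - 12 a_3 = 0  ->  20 a_5 = 12 a_3 = 0  ->  a_5 = 0
  x^4: 30 a_6 - 16 a_4 = 0  ->  30 a_6 = 16 a_4 = 0  ->  a_6 = 0
Truncated series: y(x) = -2 + O(x^7).

a_0 = -2; a_1 = 0; a_2 = 0; a_3 = 0; a_4 = 0; a_5 = 0; a_6 = 0


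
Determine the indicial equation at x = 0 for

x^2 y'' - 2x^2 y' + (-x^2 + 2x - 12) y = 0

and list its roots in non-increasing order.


Divide by x^2 to reach normal form y'' + P_1(x) y' + P_2(x) y = 0 with P_1(x) = -2 and P_2(x) = -1 + 2/x - 12/x^2.
x = 0 is a singular point because the y-coefficient -1 + 2/x - 12/x^2 has a pole at x = 0.
It is a regular singular point because x P_1(x) = p(x) = -2x and x^2 P_2(x) = q(x) = -x^2 + 2x - 12 are polynomials, hence analytic at x = 0.
p(0) = 0,  q(0) = -12.
Indicial equation: r(r-1) + p(0) r + q(0) = 0, i.e. r^2 + (p(0) - 1) r + q(0) = 0, i.e. r^2 - 1 r - 12 = 0.
Discriminant: (-1)^2 - 4(-12) = 49, so r = (1 ± 7)/2.
Solving: r_1 = 4, r_2 = -3.

indicial: r^2 - 1 r - 12 = 0; roots r_1 = 4, r_2 = -3


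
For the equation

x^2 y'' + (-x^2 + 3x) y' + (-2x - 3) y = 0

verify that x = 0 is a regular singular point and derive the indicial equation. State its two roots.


Divide by x^2 to reach normal form y'' + P_1(x) y' + P_2(x) y = 0 with P_1(x) = -1 + 3/x and P_2(x) = -2/x - 3/x^2.
x = 0 is a singular point because the y'-coefficient -1 + 3/x has a pole at x = 0 and the y-coefficient -2/x - 3/x^2 has a pole at x = 0.
It is a regular singular point because x P_1(x) = p(x) = 3 - x and x^2 P_2(x) = q(x) = -2x - 3 are polynomials, hence analytic at x = 0.
p(0) = 3,  q(0) = -3.
Indicial equation: r(r-1) + p(0) r + q(0) = 0, i.e. r^2 + (p(0) - 1) r + q(0) = 0, i.e. r^2 + 2 r - 3 = 0.
Discriminant: (2)^2 - 4(-3) = 16, so r = (-2 ± 4)/2.
Solving: r_1 = 1, r_2 = -3.

indicial: r^2 + 2 r - 3 = 0; roots r_1 = 1, r_2 = -3


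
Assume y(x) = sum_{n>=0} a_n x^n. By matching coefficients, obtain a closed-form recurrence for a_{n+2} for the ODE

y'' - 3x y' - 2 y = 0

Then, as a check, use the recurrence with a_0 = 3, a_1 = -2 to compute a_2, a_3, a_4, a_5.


Substitute y = sum_n a_n x^n.
y''(x) has coefficient (n+2)(n+1) a_{n+2} at x^n;
-3 x y'(x) has coefficient -3 n a_n at x^n (shift);
-2 y(x) has coefficient -2 a_n at x^n.
Matching x^n: (n+2)(n+1) a_{n+2} + (-3n - 2) a_n = 0.
Thus a_{n+2} = (3n + 2) / ((n+1)(n+2)) * a_n.

Check with a_0 = 3, a_1 = -2 (apply the recurrence for n = 0, 1, 2, 3): a_0 = 3, a_1 = -2, a_2 = 3, a_3 = -5/3, a_4 = 2, a_5 = -11/12.

a_(n+2) = (3n + 2) / ((n+1)(n+2)) * a_n; check: a_0 = 3, a_1 = -2, a_2 = 3, a_3 = -5/3, a_4 = 2, a_5 = -11/12


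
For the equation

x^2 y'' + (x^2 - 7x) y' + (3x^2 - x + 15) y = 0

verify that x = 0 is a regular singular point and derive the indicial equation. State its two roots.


Divide by x^2 to reach normal form y'' + P_1(x) y' + P_2(x) y = 0 with P_1(x) = 1 - 7/x and P_2(x) = 3 - 1/x + 15/x^2.
x = 0 is a singular point because the y'-coefficient 1 - 7/x has a pole at x = 0 and the y-coefficient 3 - 1/x + 15/x^2 has a pole at x = 0.
It is a regular singular point because x P_1(x) = p(x) = x - 7 and x^2 P_2(x) = q(x) = 3x^2 - x + 15 are polynomials, hence analytic at x = 0.
p(0) = -7,  q(0) = 15.
Indicial equation: r(r-1) + p(0) r + q(0) = 0, i.e. r^2 + (p(0) - 1) r + q(0) = 0, i.e. r^2 - 8 r + 15 = 0.
Discriminant: (-8)^2 - 4(15) = 4, so r = (8 ± 2)/2.
Solving: r_1 = 5, r_2 = 3.

indicial: r^2 - 8 r + 15 = 0; roots r_1 = 5, r_2 = 3


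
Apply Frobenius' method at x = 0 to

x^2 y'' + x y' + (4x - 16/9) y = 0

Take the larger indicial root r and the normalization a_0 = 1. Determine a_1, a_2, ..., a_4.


Write in Frobenius form y'' + (p(x)/x) y' + (q(x)/x^2) y = 0:
  p(x) = 1,  q(x) = 4x - 16/9.
Indicial equation: r(r-1) + (1) r + (-16/9) = 0 -> roots r_1 = 4/3, r_2 = -4/3.
Take r = r_1 = 4/3. Let y(x) = x^r sum_{n>=0} a_n x^n with a_0 = 1.
Substitute y = x^r sum a_n x^n and match x^{r+n}. The recurrence is
  D(n) a_n + 4 a_{n-1} = 0,  where D(n) = (r+n)(r+n-1) + (1)(r+n) + (-16/9).
  a_n = -4 / D(n) * a_{n-1}.
Since the indicial polynomial factors as (r - r_1)(r - r_2), D(n) = (r_1 + n - r_1)(r_1 + n - r_2) = n(n + 8/3).
Evaluating step by step (a_0 = 1):
  n = 1: D(1) = 1(1 + 8/3) = 11/3; numerator = -4(1) = -4; a_1 = (-4)/(11/3) = -12/11
  n = 2: D(2) = 2(2 + 8/3) = 28/3; numerator = -4(-12/11) = 48/11; a_2 = (48/11)/(28/3) = 36/77
  n = 3: D(3) = 3(3 + 8/3) = 17; numerator = -4(36/77) = -144/77; a_3 = (-144/77)/(17) = -144/1309
  n = 4: D(4) = 4(4 + 8/3) = 80/3; numerator = -4(-144/1309) = 576/1309; a_4 = (576/1309)/(80/3) = 108/6545

r = 4/3; a_0 = 1; a_1 = -12/11; a_2 = 36/77; a_3 = -144/1309; a_4 = 108/6545


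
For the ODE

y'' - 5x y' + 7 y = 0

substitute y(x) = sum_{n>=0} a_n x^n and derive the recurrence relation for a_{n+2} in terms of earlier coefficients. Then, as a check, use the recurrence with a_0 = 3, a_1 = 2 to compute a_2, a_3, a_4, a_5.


Substitute y = sum_n a_n x^n.
y''(x) has coefficient (n+2)(n+1) a_{n+2} at x^n;
-5 x y'(x) has coefficient -5 n a_n at x^n (shift);
7 y(x) has coefficient 7 a_n at x^n.
Matching x^n: (n+2)(n+1) a_{n+2} + (-5n + 7) a_n = 0.
Thus a_{n+2} = (5n - 7) / ((n+1)(n+2)) * a_n.

Check with a_0 = 3, a_1 = 2 (apply the recurrence for n = 0, 1, 2, 3): a_0 = 3, a_1 = 2, a_2 = -21/2, a_3 = -2/3, a_4 = -21/8, a_5 = -4/15.

a_(n+2) = (5n - 7) / ((n+1)(n+2)) * a_n; check: a_0 = 3, a_1 = 2, a_2 = -21/2, a_3 = -2/3, a_4 = -21/8, a_5 = -4/15


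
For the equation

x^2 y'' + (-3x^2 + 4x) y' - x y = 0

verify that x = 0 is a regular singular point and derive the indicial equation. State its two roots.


Divide by x^2 to reach normal form y'' + P_1(x) y' + P_2(x) y = 0 with P_1(x) = -3 + 4/x and P_2(x) = -1/x.
x = 0 is a singular point because the y'-coefficient -3 + 4/x has a pole at x = 0 and the y-coefficient -1/x has a pole at x = 0.
It is a regular singular point because x P_1(x) = p(x) = 4 - 3x and x^2 P_2(x) = q(x) = -x are polynomials, hence analytic at x = 0.
p(0) = 4,  q(0) = 0.
Indicial equation: r(r-1) + p(0) r + q(0) = 0, i.e. r^2 + (p(0) - 1) r + q(0) = 0, i.e. r^2 + 3 r = 0.
Discriminant: (3)^2 - 4(0) = 9, so r = (-3 ± 3)/2.
Solving: r_1 = 0, r_2 = -3.

indicial: r^2 + 3 r = 0; roots r_1 = 0, r_2 = -3
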